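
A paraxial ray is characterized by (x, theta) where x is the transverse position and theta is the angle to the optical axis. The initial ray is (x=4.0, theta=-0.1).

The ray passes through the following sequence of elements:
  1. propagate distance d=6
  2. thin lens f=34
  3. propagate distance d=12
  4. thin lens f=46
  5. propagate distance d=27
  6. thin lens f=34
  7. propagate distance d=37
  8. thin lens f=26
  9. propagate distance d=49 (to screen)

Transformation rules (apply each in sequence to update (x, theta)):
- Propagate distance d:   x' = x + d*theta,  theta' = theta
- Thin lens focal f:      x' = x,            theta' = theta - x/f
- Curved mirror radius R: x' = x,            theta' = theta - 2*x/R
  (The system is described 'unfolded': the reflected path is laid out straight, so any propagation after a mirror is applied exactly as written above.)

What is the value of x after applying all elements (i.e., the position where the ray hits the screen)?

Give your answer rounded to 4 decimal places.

Answer: 3.1903

Derivation:
Initial: x=4.0000 theta=-0.1000
After 1 (propagate distance d=6): x=3.4000 theta=-0.1000
After 2 (thin lens f=34): x=3.4000 theta=-0.2000
After 3 (propagate distance d=12): x=1.0000 theta=-0.2000
After 4 (thin lens f=46): x=1.0000 theta=-51/230 (≈-0.2217)
After 5 (propagate distance d=27): x=-1147/230 (≈-4.9870) theta=-51/230 (≈-0.2217)
After 6 (thin lens f=34): x=-1147/230 (≈-4.9870) theta=-587/7820 (≈-0.0751)
After 7 (propagate distance d=37): x=-60717/7820 (≈-7.7643) theta=-587/7820 (≈-0.0751)
After 8 (thin lens f=26): x=-60717/7820 (≈-7.7643) theta=9091/40664 (≈0.2236)
After 9 (propagate distance d=49 (to screen)): x=648653/203320 (≈3.1903) theta=9091/40664 (≈0.2236)
Rounded to 4 decimal places: x = 3.1903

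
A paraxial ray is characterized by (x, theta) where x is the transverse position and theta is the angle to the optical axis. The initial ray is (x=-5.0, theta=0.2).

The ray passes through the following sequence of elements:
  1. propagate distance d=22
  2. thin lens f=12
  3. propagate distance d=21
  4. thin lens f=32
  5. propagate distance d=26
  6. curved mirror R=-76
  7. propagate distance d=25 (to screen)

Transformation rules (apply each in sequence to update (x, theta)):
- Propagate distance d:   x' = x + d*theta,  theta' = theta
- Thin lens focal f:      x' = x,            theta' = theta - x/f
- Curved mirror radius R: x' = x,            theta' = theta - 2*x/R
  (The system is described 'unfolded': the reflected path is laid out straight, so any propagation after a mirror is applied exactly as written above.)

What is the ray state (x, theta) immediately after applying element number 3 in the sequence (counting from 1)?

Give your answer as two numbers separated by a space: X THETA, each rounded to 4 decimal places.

Answer: 4.6500 0.2500

Derivation:
Initial: x=-5.0000 theta=0.2000
After 1 (propagate distance d=22): x=-0.6000 theta=0.2000
After 2 (thin lens f=12): x=-0.6000 theta=0.2500
After 3 (propagate distance d=21): x=4.6500 theta=0.2500
Rounded to 4 decimal places: x = 4.6500, theta = 0.2500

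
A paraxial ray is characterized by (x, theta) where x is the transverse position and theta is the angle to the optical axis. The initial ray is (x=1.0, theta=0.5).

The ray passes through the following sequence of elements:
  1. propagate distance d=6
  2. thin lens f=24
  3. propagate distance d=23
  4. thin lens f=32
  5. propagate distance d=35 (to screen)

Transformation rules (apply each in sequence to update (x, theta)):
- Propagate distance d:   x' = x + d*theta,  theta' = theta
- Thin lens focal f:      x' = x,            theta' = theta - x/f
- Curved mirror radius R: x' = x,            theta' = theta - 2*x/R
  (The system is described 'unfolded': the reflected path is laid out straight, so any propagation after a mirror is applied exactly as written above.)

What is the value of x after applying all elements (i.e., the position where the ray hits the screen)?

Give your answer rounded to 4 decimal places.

Initial: x=1.0000 theta=0.5000
After 1 (propagate distance d=6): x=4.0000 theta=0.5000
After 2 (thin lens f=24): x=4.0000 theta=1/3 (≈0.3333)
After 3 (propagate distance d=23): x=35/3 (≈11.6667) theta=1/3 (≈0.3333)
After 4 (thin lens f=32): x=35/3 (≈11.6667) theta=-1/32 (≈-0.0313)
After 5 (propagate distance d=35 (to screen)): x=1015/96 (≈10.5729) theta=-1/32 (≈-0.0313)
Rounded to 4 decimal places: x = 10.5729

Answer: 10.5729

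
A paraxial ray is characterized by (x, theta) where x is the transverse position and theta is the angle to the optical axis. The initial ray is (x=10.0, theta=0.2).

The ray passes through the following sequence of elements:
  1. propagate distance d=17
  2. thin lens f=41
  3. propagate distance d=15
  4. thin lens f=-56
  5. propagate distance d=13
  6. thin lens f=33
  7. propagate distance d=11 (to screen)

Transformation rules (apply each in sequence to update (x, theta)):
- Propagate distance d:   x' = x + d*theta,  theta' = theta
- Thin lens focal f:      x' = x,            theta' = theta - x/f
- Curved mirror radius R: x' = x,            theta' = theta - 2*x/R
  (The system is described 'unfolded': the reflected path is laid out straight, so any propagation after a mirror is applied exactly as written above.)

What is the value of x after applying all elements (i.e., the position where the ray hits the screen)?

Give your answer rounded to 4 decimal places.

Initial: x=10.0000 theta=0.2000
After 1 (propagate distance d=17): x=13.4000 theta=0.2000
After 2 (thin lens f=41): x=13.4000 theta=-26/205 (≈-0.1268)
After 3 (propagate distance d=15): x=2357/205 (≈11.4976) theta=-26/205 (≈-0.1268)
After 4 (thin lens f=-56): x=2357/205 (≈11.4976) theta=901/11480 (≈0.0785)
After 5 (propagate distance d=13): x=701/56 (≈12.5179) theta=901/11480 (≈0.0785)
After 6 (thin lens f=33): x=701/56 (≈12.5179) theta=-28493/94710 (≈-0.3008)
After 7 (propagate distance d=11 (to screen)): x=317143/34440 (≈9.2086) theta=-28493/94710 (≈-0.3008)
Rounded to 4 decimal places: x = 9.2086

Answer: 9.2086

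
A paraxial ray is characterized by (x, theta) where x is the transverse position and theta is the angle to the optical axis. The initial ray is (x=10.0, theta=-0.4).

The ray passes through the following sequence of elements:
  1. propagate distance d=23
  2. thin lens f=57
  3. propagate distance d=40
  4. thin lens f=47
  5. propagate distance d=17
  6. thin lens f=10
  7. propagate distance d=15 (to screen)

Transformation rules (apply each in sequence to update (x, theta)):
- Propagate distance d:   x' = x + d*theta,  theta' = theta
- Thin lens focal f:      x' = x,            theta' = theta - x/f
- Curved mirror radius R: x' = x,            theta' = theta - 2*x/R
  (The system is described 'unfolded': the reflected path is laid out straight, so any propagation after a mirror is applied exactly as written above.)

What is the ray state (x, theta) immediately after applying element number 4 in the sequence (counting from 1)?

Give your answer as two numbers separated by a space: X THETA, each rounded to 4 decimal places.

Initial: x=10.0000 theta=-0.4000
After 1 (propagate distance d=23): x=0.8000 theta=-0.4000
After 2 (thin lens f=57): x=0.8000 theta=-118/285 (≈-0.4140)
After 3 (propagate distance d=40): x=-4492/285 (≈-15.7614) theta=-118/285 (≈-0.4140)
After 4 (thin lens f=47): x=-4492/285 (≈-15.7614) theta=-1054/13395 (≈-0.0787)
Rounded to 4 decimal places: x = -15.7614, theta = -0.0787

Answer: -15.7614 -0.0787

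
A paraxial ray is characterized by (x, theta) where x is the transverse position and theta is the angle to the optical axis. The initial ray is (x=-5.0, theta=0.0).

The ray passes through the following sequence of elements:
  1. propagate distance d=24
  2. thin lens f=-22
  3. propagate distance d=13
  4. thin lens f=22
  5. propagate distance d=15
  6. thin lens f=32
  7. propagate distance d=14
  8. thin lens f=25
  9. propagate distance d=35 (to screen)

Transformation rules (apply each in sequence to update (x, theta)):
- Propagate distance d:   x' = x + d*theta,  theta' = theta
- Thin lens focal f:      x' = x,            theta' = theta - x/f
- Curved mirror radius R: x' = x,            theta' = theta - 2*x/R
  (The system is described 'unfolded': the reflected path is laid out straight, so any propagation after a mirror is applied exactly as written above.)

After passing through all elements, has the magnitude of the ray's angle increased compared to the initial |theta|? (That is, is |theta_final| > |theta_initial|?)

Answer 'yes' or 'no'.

Answer: yes

Derivation:
Initial: x=-5.0000 theta=0.0000
After 1 (propagate distance d=24): x=-5.0000 theta=0.0000
After 2 (thin lens f=-22): x=-5.0000 theta=-5/22 (≈-0.2273)
After 3 (propagate distance d=13): x=-175/22 (≈-7.9545) theta=-5/22 (≈-0.2273)
After 4 (thin lens f=22): x=-175/22 (≈-7.9545) theta=65/484 (≈0.1343)
After 5 (propagate distance d=15): x=-2875/484 (≈-5.9401) theta=65/484 (≈0.1343)
After 6 (thin lens f=32): x=-2875/484 (≈-5.9401) theta=4955/15488 (≈0.3199)
After 7 (propagate distance d=14): x=-11315/7744 (≈-1.4611) theta=4955/15488 (≈0.3199)
After 8 (thin lens f=25): x=-11315/7744 (≈-1.4611) theta=29301/77440 (≈0.3784)
After 9 (propagate distance d=35 (to screen)): x=182477/15488 (≈11.7818) theta=29301/77440 (≈0.3784)
|theta_initial|=0.0000 |theta_final|=29301/77440 (≈0.3784) -> increased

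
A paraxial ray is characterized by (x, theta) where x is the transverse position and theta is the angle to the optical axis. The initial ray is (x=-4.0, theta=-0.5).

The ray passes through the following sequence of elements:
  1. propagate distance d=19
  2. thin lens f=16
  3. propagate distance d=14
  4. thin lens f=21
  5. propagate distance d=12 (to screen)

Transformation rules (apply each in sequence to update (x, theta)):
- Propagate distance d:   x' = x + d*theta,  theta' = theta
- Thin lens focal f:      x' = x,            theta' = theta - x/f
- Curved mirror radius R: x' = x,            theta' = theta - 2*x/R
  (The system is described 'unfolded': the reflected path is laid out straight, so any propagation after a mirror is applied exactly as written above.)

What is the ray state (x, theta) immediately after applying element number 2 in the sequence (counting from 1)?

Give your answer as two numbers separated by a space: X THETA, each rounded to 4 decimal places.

Answer: -13.5000 0.3438

Derivation:
Initial: x=-4.0000 theta=-0.5000
After 1 (propagate distance d=19): x=-13.5000 theta=-0.5000
After 2 (thin lens f=16): x=-13.5000 theta=11/32 (≈0.3438)
Rounded to 4 decimal places: x = -13.5000, theta = 0.3438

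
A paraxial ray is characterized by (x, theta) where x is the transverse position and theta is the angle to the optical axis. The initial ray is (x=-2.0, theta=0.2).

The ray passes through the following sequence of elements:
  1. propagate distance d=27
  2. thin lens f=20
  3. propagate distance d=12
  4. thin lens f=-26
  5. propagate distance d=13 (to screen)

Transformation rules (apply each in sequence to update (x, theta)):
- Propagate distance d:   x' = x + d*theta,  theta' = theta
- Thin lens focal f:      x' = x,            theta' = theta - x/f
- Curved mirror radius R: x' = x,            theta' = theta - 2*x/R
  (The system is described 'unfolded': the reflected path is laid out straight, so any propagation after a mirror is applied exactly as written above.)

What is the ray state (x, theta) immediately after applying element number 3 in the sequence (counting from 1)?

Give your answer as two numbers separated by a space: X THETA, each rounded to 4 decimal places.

Initial: x=-2.0000 theta=0.2000
After 1 (propagate distance d=27): x=3.4000 theta=0.2000
After 2 (thin lens f=20): x=3.4000 theta=0.0300
After 3 (propagate distance d=12): x=3.7600 theta=0.0300
Rounded to 4 decimal places: x = 3.7600, theta = 0.0300

Answer: 3.7600 0.0300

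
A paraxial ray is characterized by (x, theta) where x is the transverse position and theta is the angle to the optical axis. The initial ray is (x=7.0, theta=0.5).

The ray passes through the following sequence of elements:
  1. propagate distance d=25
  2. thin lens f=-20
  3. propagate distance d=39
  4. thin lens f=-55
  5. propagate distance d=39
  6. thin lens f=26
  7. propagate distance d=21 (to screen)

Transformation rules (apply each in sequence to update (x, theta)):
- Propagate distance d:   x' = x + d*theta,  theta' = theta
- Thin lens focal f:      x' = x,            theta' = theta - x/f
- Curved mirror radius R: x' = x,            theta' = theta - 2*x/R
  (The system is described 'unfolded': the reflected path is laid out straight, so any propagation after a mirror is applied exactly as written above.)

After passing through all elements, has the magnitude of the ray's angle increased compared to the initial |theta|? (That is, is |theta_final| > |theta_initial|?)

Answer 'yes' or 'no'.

Initial: x=7.0000 theta=0.5000
After 1 (propagate distance d=25): x=19.5000 theta=0.5000
After 2 (thin lens f=-20): x=19.5000 theta=1.4750
After 3 (propagate distance d=39): x=77.0250 theta=1.4750
After 4 (thin lens f=-55): x=77.0250 theta=3163/1100 (≈2.8755)
After 5 (propagate distance d=39): x=416169/2200 (≈189.1677) theta=3163/1100 (≈2.8755)
After 6 (thin lens f=26): x=416169/2200 (≈189.1677) theta=-19361/4400 (≈-4.4002)
After 7 (propagate distance d=21 (to screen)): x=425757/4400 (≈96.7630) theta=-19361/4400 (≈-4.4002)
|theta_initial|=0.5000 |theta_final|=19361/4400 (≈4.4002) -> increased

Answer: yes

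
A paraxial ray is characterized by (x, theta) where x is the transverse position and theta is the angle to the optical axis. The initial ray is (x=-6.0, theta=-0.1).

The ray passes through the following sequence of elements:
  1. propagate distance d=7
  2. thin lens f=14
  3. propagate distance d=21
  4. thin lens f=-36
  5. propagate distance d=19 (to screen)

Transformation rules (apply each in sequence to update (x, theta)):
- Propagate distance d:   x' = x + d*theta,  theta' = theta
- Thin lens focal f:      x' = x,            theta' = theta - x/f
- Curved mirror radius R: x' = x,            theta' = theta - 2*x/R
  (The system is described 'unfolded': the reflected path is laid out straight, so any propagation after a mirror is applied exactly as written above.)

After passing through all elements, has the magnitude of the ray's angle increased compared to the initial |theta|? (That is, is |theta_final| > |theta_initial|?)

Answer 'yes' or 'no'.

Initial: x=-6.0000 theta=-0.1000
After 1 (propagate distance d=7): x=-6.7000 theta=-0.1000
After 2 (thin lens f=14): x=-6.7000 theta=53/140 (≈0.3786)
After 3 (propagate distance d=21): x=1.2500 theta=53/140 (≈0.3786)
After 4 (thin lens f=-36): x=1.2500 theta=2083/5040 (≈0.4133)
After 5 (propagate distance d=19 (to screen)): x=45877/5040 (≈9.1026) theta=2083/5040 (≈0.4133)
|theta_initial|=0.1000 |theta_final|=2083/5040 (≈0.4133) -> increased

Answer: yes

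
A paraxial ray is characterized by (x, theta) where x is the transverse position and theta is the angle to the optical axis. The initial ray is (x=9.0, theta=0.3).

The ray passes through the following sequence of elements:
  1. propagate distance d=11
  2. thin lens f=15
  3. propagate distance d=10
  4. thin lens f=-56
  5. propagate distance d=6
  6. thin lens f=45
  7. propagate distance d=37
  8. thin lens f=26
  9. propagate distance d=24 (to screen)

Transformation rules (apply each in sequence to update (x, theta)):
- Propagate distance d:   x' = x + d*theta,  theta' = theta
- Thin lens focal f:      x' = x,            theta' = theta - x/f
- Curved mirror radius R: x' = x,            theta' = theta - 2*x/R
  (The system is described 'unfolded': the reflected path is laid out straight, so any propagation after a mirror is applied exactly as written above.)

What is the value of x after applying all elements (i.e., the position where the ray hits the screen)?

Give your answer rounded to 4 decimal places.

Initial: x=9.0000 theta=0.3000
After 1 (propagate distance d=11): x=12.3000 theta=0.3000
After 2 (thin lens f=15): x=12.3000 theta=-0.5200
After 3 (propagate distance d=10): x=7.1000 theta=-0.5200
After 4 (thin lens f=-56): x=7.1000 theta=-1101/2800 (≈-0.3932)
After 5 (propagate distance d=6): x=6637/1400 (≈4.7407) theta=-1101/2800 (≈-0.3932)
After 6 (thin lens f=45): x=6637/1400 (≈4.7407) theta=-62819/126000 (≈-0.4986)
After 7 (propagate distance d=37): x=-1726973/126000 (≈-13.7061) theta=-62819/126000 (≈-0.4986)
After 8 (thin lens f=26): x=-1726973/126000 (≈-13.7061) theta=93679/3276000 (≈0.0286)
After 9 (propagate distance d=24 (to screen)): x=-3046643/234000 (≈-13.0198) theta=93679/3276000 (≈0.0286)
Rounded to 4 decimal places: x = -13.0198

Answer: -13.0198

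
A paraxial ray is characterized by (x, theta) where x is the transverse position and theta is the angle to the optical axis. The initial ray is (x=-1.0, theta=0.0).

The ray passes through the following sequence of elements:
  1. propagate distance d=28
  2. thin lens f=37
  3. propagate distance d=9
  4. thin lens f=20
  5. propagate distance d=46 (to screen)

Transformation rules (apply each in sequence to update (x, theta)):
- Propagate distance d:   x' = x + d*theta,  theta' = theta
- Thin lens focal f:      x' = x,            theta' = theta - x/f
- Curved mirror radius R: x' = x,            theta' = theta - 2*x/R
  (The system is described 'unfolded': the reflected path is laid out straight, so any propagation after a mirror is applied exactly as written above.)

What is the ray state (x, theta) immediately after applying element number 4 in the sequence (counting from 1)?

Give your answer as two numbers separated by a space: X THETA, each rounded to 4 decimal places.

Initial: x=-1.0000 theta=0.0000
After 1 (propagate distance d=28): x=-1.0000 theta=0.0000
After 2 (thin lens f=37): x=-1.0000 theta=1/37 (≈0.0270)
After 3 (propagate distance d=9): x=-28/37 (≈-0.7568) theta=1/37 (≈0.0270)
After 4 (thin lens f=20): x=-28/37 (≈-0.7568) theta=12/185 (≈0.0649)
Rounded to 4 decimal places: x = -0.7568, theta = 0.0649

Answer: -0.7568 0.0649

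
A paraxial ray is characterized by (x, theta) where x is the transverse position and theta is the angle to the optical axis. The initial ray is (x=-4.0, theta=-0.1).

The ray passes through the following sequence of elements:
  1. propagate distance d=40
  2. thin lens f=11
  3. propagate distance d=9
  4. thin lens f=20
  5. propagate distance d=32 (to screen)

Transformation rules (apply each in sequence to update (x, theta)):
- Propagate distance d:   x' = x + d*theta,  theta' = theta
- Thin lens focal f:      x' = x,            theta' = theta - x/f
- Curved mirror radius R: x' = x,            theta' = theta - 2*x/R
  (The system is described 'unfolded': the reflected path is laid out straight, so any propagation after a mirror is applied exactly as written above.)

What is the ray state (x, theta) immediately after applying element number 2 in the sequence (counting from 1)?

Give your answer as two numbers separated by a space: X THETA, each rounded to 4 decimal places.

Initial: x=-4.0000 theta=-0.1000
After 1 (propagate distance d=40): x=-8.0000 theta=-0.1000
After 2 (thin lens f=11): x=-8.0000 theta=69/110 (≈0.6273)
Rounded to 4 decimal places: x = -8.0000, theta = 0.6273

Answer: -8.0000 0.6273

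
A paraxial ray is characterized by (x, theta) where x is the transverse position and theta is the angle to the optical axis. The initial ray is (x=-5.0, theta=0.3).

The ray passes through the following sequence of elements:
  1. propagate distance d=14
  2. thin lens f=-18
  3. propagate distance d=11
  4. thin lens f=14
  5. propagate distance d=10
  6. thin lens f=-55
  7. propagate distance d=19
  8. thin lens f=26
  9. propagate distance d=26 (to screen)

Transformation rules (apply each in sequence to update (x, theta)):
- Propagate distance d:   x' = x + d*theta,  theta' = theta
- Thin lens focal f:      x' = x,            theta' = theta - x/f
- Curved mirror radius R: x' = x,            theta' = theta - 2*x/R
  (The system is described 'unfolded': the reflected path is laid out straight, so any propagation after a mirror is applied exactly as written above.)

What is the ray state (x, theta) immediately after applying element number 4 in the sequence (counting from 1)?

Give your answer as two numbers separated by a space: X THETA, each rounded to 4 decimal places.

Initial: x=-5.0000 theta=0.3000
After 1 (propagate distance d=14): x=-0.8000 theta=0.3000
After 2 (thin lens f=-18): x=-0.8000 theta=23/90 (≈0.2556)
After 3 (propagate distance d=11): x=181/90 (≈2.0111) theta=23/90 (≈0.2556)
After 4 (thin lens f=14): x=181/90 (≈2.0111) theta=47/420 (≈0.1119)
Rounded to 4 decimal places: x = 2.0111, theta = 0.1119

Answer: 2.0111 0.1119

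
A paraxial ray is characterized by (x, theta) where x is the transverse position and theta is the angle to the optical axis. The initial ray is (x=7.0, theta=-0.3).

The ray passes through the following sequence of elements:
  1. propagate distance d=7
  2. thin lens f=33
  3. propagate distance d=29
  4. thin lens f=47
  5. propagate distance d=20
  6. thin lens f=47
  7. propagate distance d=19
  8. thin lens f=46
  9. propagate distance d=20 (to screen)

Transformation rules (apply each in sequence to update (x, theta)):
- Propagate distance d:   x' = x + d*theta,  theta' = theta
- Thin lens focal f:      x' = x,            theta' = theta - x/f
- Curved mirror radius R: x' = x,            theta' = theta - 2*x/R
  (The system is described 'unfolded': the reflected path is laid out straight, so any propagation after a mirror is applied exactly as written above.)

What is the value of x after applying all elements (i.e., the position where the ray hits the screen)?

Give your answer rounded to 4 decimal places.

Answer: -7.2744

Derivation:
Initial: x=7.0000 theta=-0.3000
After 1 (propagate distance d=7): x=4.9000 theta=-0.3000
After 2 (thin lens f=33): x=4.9000 theta=-74/165 (≈-0.4485)
After 3 (propagate distance d=29): x=-535/66 (≈-8.1061) theta=-74/165 (≈-0.4485)
After 4 (thin lens f=47): x=-535/66 (≈-8.1061) theta=-1427/5170 (≈-0.2760)
After 5 (propagate distance d=20): x=-42269/3102 (≈-13.6264) theta=-1427/5170 (≈-0.2760)
After 6 (thin lens f=47): x=-42269/3102 (≈-13.6264) theta=5069/364485 (≈0.0139)
After 7 (propagate distance d=19): x=-9740593/728970 (≈-13.3621) theta=5069/364485 (≈0.0139)
After 8 (thin lens f=46): x=-9740593/728970 (≈-13.3621) theta=10206941/33532620 (≈0.3044)
After 9 (propagate distance d=20 (to screen)): x=-40654743/5588770 (≈-7.2744) theta=10206941/33532620 (≈0.3044)
Rounded to 4 decimal places: x = -7.2744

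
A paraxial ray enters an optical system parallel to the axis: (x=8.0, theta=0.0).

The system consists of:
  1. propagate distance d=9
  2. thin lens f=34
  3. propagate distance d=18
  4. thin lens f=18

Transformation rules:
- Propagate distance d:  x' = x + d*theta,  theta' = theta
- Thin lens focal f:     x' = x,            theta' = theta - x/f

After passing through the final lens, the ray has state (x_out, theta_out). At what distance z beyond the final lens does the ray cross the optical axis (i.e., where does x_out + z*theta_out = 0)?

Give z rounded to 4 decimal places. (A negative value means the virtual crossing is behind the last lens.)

Initial: x=8.0000 theta=0.0000
After 1 (propagate distance d=9): x=8.0000 theta=0.0000
After 2 (thin lens f=34): x=8.0000 theta=-4/17 (≈-0.2353)
After 3 (propagate distance d=18): x=64/17 (≈3.7647) theta=-4/17 (≈-0.2353)
After 4 (thin lens f=18): x=64/17 (≈3.7647) theta=-4/9 (≈-0.4444)
z_focus = -x_out/theta_out = -(64/17)/(-4/9) = 144/17 ≈ 8.4706
Rounded to 4 decimal places: z = 8.4706

Answer: 8.4706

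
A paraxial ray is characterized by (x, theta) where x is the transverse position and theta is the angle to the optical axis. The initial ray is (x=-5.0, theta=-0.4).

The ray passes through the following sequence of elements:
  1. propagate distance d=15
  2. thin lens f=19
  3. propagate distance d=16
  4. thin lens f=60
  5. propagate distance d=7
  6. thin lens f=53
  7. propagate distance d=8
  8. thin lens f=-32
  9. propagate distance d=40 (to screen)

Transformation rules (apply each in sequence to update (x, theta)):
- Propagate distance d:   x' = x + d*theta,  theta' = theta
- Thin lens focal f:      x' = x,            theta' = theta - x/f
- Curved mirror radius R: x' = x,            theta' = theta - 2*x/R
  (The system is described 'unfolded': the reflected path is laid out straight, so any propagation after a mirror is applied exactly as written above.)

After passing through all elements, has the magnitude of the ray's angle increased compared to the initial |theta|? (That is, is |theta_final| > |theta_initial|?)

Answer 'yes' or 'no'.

Answer: no

Derivation:
Initial: x=-5.0000 theta=-0.4000
After 1 (propagate distance d=15): x=-11.0000 theta=-0.4000
After 2 (thin lens f=19): x=-11.0000 theta=17/95 (≈0.1789)
After 3 (propagate distance d=16): x=-773/95 (≈-8.1368) theta=17/95 (≈0.1789)
After 4 (thin lens f=60): x=-773/95 (≈-8.1368) theta=1793/5700 (≈0.3146)
After 5 (propagate distance d=7): x=-33829/5700 (≈-5.9349) theta=1793/5700 (≈0.3146)
After 6 (thin lens f=53): x=-33829/5700 (≈-5.9349) theta=3391/7950 (≈0.4265)
After 7 (propagate distance d=8): x=-762073/302100 (≈-2.5226) theta=3391/7950 (≈0.4265)
After 8 (thin lens f=-32): x=-762073/302100 (≈-2.5226) theta=1120461/3222400 (≈0.3477)
After 9 (propagate distance d=40 (to screen)): x=13758623/1208400 (≈11.3858) theta=1120461/3222400 (≈0.3477)
|theta_initial|=0.4000 |theta_final|=1120461/3222400 (≈0.3477) -> not increased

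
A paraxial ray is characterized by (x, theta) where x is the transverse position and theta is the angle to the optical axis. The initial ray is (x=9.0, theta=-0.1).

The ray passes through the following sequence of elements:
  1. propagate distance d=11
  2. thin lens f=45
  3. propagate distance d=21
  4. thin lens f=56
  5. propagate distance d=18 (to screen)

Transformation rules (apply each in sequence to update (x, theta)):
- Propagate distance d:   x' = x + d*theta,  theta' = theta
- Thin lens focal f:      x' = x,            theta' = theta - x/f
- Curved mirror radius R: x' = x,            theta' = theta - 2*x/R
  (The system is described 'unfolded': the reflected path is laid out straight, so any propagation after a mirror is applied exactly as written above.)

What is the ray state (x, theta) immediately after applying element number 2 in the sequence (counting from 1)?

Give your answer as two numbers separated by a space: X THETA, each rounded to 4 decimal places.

Answer: 7.9000 -0.2756

Derivation:
Initial: x=9.0000 theta=-0.1000
After 1 (propagate distance d=11): x=7.9000 theta=-0.1000
After 2 (thin lens f=45): x=7.9000 theta=-62/225 (≈-0.2756)
Rounded to 4 decimal places: x = 7.9000, theta = -0.2756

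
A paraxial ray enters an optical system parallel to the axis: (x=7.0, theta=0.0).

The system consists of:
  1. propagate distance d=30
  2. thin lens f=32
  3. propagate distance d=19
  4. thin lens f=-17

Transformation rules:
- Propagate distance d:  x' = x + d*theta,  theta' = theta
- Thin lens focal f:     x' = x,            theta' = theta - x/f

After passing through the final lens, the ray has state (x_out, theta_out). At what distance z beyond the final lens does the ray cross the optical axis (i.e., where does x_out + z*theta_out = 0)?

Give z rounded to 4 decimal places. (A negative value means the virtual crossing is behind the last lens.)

Initial: x=7.0000 theta=0.0000
After 1 (propagate distance d=30): x=7.0000 theta=0.0000
After 2 (thin lens f=32): x=7.0000 theta=-7/32 (≈-0.2188)
After 3 (propagate distance d=19): x=91/32 (≈2.8438) theta=-7/32 (≈-0.2188)
After 4 (thin lens f=-17): x=91/32 (≈2.8438) theta=-7/136 (≈-0.0515)
z_focus = -x_out/theta_out = -(91/32)/(-7/136) = 55.2500
Rounded to 4 decimal places: z = 55.2500

Answer: 55.2500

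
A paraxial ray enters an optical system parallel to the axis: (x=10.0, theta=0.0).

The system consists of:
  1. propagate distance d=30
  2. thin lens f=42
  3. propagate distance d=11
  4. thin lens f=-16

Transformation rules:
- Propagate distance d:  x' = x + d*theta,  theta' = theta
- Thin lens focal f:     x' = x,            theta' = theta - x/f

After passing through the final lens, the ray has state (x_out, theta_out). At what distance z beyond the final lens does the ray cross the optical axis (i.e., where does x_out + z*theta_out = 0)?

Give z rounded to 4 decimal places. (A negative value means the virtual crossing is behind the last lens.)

Answer: -33.0667

Derivation:
Initial: x=10.0000 theta=0.0000
After 1 (propagate distance d=30): x=10.0000 theta=0.0000
After 2 (thin lens f=42): x=10.0000 theta=-5/21 (≈-0.2381)
After 3 (propagate distance d=11): x=155/21 (≈7.3810) theta=-5/21 (≈-0.2381)
After 4 (thin lens f=-16): x=155/21 (≈7.3810) theta=25/112 (≈0.2232)
z_focus = -x_out/theta_out = -(155/21)/(25/112) = -496/15 ≈ -33.0667
Rounded to 4 decimal places: z = -33.0667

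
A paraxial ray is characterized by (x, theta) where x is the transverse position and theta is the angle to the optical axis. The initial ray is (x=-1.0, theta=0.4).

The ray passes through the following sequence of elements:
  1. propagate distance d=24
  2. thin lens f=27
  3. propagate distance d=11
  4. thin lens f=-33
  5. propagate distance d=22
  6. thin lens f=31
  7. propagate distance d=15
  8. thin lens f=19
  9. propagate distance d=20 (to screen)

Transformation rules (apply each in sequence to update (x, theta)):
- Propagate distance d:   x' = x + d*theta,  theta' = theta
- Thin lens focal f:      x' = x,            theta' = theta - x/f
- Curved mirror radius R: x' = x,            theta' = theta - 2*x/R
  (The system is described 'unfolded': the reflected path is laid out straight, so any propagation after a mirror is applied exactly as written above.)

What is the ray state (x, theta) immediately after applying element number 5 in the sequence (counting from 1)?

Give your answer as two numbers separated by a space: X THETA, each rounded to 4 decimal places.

Answer: 17.6198 0.3692

Derivation:
Initial: x=-1.0000 theta=0.4000
After 1 (propagate distance d=24): x=8.6000 theta=0.4000
After 2 (thin lens f=27): x=8.6000 theta=11/135 (≈0.0815)
After 3 (propagate distance d=11): x=1282/135 (≈9.4963) theta=11/135 (≈0.0815)
After 4 (thin lens f=-33): x=1282/135 (≈9.4963) theta=329/891 (≈0.3692)
After 5 (propagate distance d=22): x=7136/405 (≈17.6198) theta=329/891 (≈0.3692)
Rounded to 4 decimal places: x = 17.6198, theta = 0.3692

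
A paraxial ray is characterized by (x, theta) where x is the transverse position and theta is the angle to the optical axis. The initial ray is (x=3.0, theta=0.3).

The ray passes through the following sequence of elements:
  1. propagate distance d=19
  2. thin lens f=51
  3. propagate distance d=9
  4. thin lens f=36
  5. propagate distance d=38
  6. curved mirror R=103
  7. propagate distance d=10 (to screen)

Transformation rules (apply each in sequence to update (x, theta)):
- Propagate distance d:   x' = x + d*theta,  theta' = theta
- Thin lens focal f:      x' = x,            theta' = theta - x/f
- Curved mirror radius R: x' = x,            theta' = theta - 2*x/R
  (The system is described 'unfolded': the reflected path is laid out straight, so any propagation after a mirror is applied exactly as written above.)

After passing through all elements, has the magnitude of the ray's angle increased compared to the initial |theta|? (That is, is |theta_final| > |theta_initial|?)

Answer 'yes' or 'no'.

Answer: no

Derivation:
Initial: x=3.0000 theta=0.3000
After 1 (propagate distance d=19): x=8.7000 theta=0.3000
After 2 (thin lens f=51): x=8.7000 theta=11/85 (≈0.1294)
After 3 (propagate distance d=9): x=1677/170 (≈9.8647) theta=11/85 (≈0.1294)
After 4 (thin lens f=36): x=1677/170 (≈9.8647) theta=-59/408 (≈-0.1446)
After 5 (propagate distance d=38): x=4457/1020 (≈4.3696) theta=-59/408 (≈-0.1446)
After 6 (curved mirror R=103): x=4457/1020 (≈4.3696) theta=-16071/70040 (≈-0.2295)
After 7 (propagate distance d=10 (to screen)): x=109003/52530 (≈2.0751) theta=-16071/70040 (≈-0.2295)
|theta_initial|=0.3000 |theta_final|=16071/70040 (≈0.2295) -> not increased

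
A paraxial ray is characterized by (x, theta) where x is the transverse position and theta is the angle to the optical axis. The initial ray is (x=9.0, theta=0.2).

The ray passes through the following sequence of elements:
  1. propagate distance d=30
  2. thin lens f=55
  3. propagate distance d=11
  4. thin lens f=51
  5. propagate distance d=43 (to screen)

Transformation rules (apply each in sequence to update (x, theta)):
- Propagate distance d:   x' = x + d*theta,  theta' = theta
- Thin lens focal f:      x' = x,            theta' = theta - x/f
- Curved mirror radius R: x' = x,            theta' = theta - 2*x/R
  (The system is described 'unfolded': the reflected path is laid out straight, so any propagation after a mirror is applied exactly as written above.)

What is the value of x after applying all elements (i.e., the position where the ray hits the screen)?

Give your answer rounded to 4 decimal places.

Answer: -0.8998

Derivation:
Initial: x=9.0000 theta=0.2000
After 1 (propagate distance d=30): x=15.0000 theta=0.2000
After 2 (thin lens f=55): x=15.0000 theta=-4/55 (≈-0.0727)
After 3 (propagate distance d=11): x=14.2000 theta=-4/55 (≈-0.0727)
After 4 (thin lens f=51): x=14.2000 theta=-197/561 (≈-0.3512)
After 5 (propagate distance d=43 (to screen)): x=-2524/2805 (≈-0.8998) theta=-197/561 (≈-0.3512)
Rounded to 4 decimal places: x = -0.8998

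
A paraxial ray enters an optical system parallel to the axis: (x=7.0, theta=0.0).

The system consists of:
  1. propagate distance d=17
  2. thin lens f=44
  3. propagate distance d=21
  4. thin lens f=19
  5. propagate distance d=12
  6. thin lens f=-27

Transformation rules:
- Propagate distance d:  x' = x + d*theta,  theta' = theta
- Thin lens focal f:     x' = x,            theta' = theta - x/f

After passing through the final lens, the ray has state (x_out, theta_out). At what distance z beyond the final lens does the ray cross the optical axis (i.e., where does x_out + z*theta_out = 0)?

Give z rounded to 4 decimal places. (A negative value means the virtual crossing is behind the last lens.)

Answer: -1.5062

Derivation:
Initial: x=7.0000 theta=0.0000
After 1 (propagate distance d=17): x=7.0000 theta=0.0000
After 2 (thin lens f=44): x=7.0000 theta=-7/44 (≈-0.1591)
After 3 (propagate distance d=21): x=161/44 (≈3.6591) theta=-7/44 (≈-0.1591)
After 4 (thin lens f=19): x=161/44 (≈3.6591) theta=-147/418 (≈-0.3517)
After 5 (propagate distance d=12): x=-469/836 (≈-0.5610) theta=-147/418 (≈-0.3517)
After 6 (thin lens f=-27): x=-469/836 (≈-0.5610) theta=-8407/22572 (≈-0.3725)
z_focus = -x_out/theta_out = -(-469/836)/(-8407/22572) = -1809/1201 ≈ -1.5062
Rounded to 4 decimal places: z = -1.5062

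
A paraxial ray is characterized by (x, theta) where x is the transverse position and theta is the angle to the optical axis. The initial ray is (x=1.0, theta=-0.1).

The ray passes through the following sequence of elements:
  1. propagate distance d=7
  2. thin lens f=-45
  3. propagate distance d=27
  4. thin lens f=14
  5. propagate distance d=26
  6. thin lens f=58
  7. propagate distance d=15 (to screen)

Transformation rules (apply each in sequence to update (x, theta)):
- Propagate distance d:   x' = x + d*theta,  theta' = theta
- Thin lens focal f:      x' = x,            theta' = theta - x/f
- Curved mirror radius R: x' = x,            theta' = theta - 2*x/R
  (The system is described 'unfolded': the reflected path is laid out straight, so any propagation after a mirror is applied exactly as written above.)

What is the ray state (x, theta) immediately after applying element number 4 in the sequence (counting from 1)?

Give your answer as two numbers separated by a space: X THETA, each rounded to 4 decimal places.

Answer: -2.2200 0.0652

Derivation:
Initial: x=1.0000 theta=-0.1000
After 1 (propagate distance d=7): x=0.3000 theta=-0.1000
After 2 (thin lens f=-45): x=0.3000 theta=-7/75 (≈-0.0933)
After 3 (propagate distance d=27): x=-2.2200 theta=-7/75 (≈-0.0933)
After 4 (thin lens f=14): x=-2.2200 theta=137/2100 (≈0.0652)
Rounded to 4 decimal places: x = -2.2200, theta = 0.0652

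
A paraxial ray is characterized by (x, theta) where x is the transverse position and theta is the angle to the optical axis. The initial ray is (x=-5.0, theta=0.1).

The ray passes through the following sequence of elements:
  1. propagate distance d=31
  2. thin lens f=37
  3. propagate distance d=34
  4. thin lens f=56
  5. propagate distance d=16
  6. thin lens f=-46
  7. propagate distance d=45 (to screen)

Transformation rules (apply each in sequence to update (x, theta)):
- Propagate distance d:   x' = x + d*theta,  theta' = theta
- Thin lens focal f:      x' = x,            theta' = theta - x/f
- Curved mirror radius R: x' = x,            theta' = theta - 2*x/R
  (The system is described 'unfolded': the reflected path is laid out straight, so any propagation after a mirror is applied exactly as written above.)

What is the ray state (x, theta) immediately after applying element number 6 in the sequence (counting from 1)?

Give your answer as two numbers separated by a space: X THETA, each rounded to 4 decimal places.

Answer: 4.7402 0.1964

Derivation:
Initial: x=-5.0000 theta=0.1000
After 1 (propagate distance d=31): x=-1.9000 theta=0.1000
After 2 (thin lens f=37): x=-1.9000 theta=28/185 (≈0.1514)
After 3 (propagate distance d=34): x=1201/370 (≈3.2459) theta=28/185 (≈0.1514)
After 4 (thin lens f=56): x=1201/370 (≈3.2459) theta=387/4144 (≈0.0934)
After 5 (propagate distance d=16): x=12277/2590 (≈4.7402) theta=387/4144 (≈0.0934)
After 6 (thin lens f=-46): x=12277/2590 (≈4.7402) theta=93613/476560 (≈0.1964)
Rounded to 4 decimal places: x = 4.7402, theta = 0.1964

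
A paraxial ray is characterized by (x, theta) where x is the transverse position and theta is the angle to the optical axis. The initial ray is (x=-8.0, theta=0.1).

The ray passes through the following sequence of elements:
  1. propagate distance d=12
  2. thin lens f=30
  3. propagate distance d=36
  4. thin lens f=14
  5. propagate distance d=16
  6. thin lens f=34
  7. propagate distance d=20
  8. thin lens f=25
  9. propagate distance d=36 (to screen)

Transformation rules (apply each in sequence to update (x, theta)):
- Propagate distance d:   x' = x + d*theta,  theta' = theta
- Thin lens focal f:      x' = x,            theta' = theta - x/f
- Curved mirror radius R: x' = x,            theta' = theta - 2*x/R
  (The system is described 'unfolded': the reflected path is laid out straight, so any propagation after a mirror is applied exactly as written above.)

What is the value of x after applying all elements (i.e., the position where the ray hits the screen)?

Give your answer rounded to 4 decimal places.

Answer: -6.3537

Derivation:
Initial: x=-8.0000 theta=0.1000
After 1 (propagate distance d=12): x=-6.8000 theta=0.1000
After 2 (thin lens f=30): x=-6.8000 theta=49/150 (≈0.3267)
After 3 (propagate distance d=36): x=4.9600 theta=49/150 (≈0.3267)
After 4 (thin lens f=14): x=4.9600 theta=-29/1050 (≈-0.0276)
After 5 (propagate distance d=16): x=2372/525 (≈4.5181) theta=-29/1050 (≈-0.0276)
After 6 (thin lens f=34): x=2372/525 (≈4.5181) theta=-191/1190 (≈-0.1605)
After 7 (propagate distance d=20): x=11674/8925 (≈1.3080) theta=-191/1190 (≈-0.1605)
After 8 (thin lens f=25): x=11674/8925 (≈1.3080) theta=-94973/446250 (≈-0.2128)
After 9 (propagate distance d=36 (to screen)): x=-83392/13125 (≈-6.3537) theta=-94973/446250 (≈-0.2128)
Rounded to 4 decimal places: x = -6.3537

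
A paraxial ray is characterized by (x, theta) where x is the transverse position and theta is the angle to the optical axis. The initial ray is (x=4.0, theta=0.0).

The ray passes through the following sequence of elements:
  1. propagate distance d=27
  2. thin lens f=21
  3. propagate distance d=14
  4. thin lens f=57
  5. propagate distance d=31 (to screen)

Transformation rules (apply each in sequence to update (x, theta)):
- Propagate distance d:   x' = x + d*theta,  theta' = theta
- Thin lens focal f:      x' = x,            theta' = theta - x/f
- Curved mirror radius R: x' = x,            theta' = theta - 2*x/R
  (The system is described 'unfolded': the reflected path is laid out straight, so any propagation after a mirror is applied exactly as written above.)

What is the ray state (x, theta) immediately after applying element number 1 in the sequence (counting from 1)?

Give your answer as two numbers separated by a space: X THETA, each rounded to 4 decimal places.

Answer: 4.0000 0.0000

Derivation:
Initial: x=4.0000 theta=0.0000
After 1 (propagate distance d=27): x=4.0000 theta=0.0000
Rounded to 4 decimal places: x = 4.0000, theta = 0.0000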